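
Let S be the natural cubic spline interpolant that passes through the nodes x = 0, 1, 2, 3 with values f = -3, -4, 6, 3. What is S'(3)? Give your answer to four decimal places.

Write m_i for S''(x_i). With h_i = 1, 1, 1 and divided differences Δ_i = -1, 10, -3, the continuity of S' gives the tridiagonal system
  1·m_0 + 4·m_1 + 1·m_2 = 6(Δ_1 - Δ_0) = 66
  1·m_1 + 4·m_2 + 1·m_3 = 6(Δ_2 - Δ_1) = -78
Natural end conditions: m_0 = m_3 = 0.
Solving: m_0 = 0, m_1 = 114/5, m_2 = -126/5, m_3 = 0.
On [2, 3], S'(x) = b_2 + 2c_2·(x - 2) + 3d_2·(x - 2)² with b_2 = Δ_2 - h_2(2m_2 + m_3)/6 = 27/5, c_2 = m_2/2 = -63/5, d_2 = (m_3 - m_2)/(6h_2) = 21/5. So S'(3) = -36/5.

-7.2000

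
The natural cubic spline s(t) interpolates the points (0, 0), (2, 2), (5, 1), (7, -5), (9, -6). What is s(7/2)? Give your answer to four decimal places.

With σ_i denoting the second derivative at x_i, h_i = 2, 3, 2, 2, and Δ_i = (y_(i+1) − y_i)/h_i = 1, -1/3, -3, -1/2:
  2·σ_0 + 10·σ_1 + 3·σ_2 = 6(Δ_1 - Δ_0) = -8
  3·σ_1 + 10·σ_2 + 2·σ_3 = 6(Δ_2 - Δ_1) = -16
  2·σ_2 + 8·σ_3 + 2·σ_4 = 6(Δ_3 - Δ_2) = 15
Natural end conditions: σ_0 = σ_4 = 0.
Forward elimination and back-substitution give σ_0 = 0, σ_1 = -67/344, σ_2 = -347/172, σ_3 = 1637/688, σ_4 = 0.
On [2, 5], s(t) = 2 + 449/516·(t - 2) - 67/688·(t - 2)² - 209/2064·(t - 2)³.
With (t - 2) = 3/2: s(7/2) = 15105/5504.

2.7444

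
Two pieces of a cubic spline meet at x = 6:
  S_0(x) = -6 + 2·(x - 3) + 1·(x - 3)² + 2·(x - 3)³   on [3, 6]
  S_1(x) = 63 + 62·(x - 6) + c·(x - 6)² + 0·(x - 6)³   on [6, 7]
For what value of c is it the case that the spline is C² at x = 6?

19

S_0''(x) = 2 + 12·(x - 3), so S_0''(6) = 38. On the right, S_1''(6) = 2c, so c = 19.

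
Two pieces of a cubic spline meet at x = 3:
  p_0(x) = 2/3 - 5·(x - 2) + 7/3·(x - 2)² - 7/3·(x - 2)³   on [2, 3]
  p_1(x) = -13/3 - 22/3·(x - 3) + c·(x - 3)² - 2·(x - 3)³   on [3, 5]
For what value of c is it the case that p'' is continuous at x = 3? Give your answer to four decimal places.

p_0''(x) = 14/3 - 14·(x - 2), so p_0''(3) = -28/3. On the right, p_1''(3) = 2c, so c = -14/3.

-4.6667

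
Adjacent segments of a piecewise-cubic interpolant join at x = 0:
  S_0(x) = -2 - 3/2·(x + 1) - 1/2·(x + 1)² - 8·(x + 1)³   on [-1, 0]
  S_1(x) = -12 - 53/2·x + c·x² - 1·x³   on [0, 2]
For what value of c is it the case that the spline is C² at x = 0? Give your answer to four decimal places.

S_0''(x) = -1 - 48·(x + 1), so S_0''(0) = -49. On the right, S_1''(0) = 2c, so c = -49/2.

-24.5000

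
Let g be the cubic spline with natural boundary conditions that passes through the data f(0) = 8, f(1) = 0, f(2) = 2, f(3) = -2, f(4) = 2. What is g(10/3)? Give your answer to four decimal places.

Put M_i = g'' at the i-th knot. Here h = (1, 1, 1, 1) and Δ = (-8, 2, -4, 4), so the interior equations h_(i-1)·M_(i-1) + 2(h_(i-1)+h_i)·M_i + h_i·M_(i+1) = 6(Δ_i − Δ_(i-1)) read
  1·M_0 + 4·M_1 + 1·M_2 = 6(Δ_1 - Δ_0) = 60
  1·M_1 + 4·M_2 + 1·M_3 = 6(Δ_2 - Δ_1) = -36
  1·M_2 + 4·M_3 + 1·M_4 = 6(Δ_3 - Δ_2) = 48
Natural end conditions: M_0 = M_4 = 0.
Forward elimination and back-substitution give M_0 = 0, M_1 = 39/2, M_2 = -18, M_3 = 33/2, M_4 = 0.
On [3, 4], g(x) = -2 - 3/2·(x - 3) + 33/4·(x - 3)² - 11/4·(x - 3)³.
With (x - 3) = 1/3: g(10/3) = -91/54.

-1.6852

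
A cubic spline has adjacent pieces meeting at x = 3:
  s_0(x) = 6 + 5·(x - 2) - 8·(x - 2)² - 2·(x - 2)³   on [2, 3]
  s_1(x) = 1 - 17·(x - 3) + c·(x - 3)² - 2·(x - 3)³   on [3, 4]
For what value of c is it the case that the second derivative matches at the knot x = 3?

s_0''(x) = -16 - 12·(x - 2), so s_0''(3) = -28. On the right, s_1''(3) = 2c, so c = -14.

-14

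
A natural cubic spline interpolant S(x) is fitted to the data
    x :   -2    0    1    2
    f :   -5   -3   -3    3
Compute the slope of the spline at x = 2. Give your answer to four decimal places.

Let σ_i = S''(x_i). Step sizes h_i = 2, 1, 1; slopes of the chords Δ_i = (y_(i+1) - y_i)/h_i = 1, 0, 6.
  2·σ_0 + 6·σ_1 + 1·σ_2 = 6(Δ_1 - Δ_0) = -6
  1·σ_1 + 4·σ_2 + 1·σ_3 = 6(Δ_2 - Δ_1) = 36
Natural end conditions: σ_0 = σ_3 = 0.
Hence σ_0 = 0, σ_1 = -60/23, σ_2 = 222/23, σ_3 = 0.
On [1, 2], S'(x) = b_2 + 2c_2·(x - 1) + 3d_2·(x - 1)² with b_2 = Δ_2 - h_2(2σ_2 + σ_3)/6 = 64/23, c_2 = σ_2/2 = 111/23, d_2 = (σ_3 - σ_2)/(6h_2) = -37/23. So S'(2) = 175/23.

7.6087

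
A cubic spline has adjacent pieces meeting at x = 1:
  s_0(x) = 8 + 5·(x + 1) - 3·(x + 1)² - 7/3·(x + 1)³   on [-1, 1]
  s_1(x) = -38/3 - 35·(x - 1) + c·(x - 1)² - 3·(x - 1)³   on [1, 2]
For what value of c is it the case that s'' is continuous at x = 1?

s_0''(x) = -6 - 14·(x + 1), so s_0''(1) = -34. On the right, s_1''(1) = 2c, so c = -17.

-17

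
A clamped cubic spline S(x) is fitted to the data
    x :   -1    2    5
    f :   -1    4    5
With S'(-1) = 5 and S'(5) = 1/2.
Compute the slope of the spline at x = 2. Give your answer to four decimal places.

Let σ_i = S''(x_i). Step sizes h_i = 3, 3; slopes of the chords Δ_i = (y_(i+1) - y_i)/h_i = 5/3, 1/3.
  3·σ_0 + 12·σ_1 + 3·σ_2 = 6(Δ_1 - Δ_0) = -8
Clamped end conditions give two more equations: 2h_0·σ_0 + h_0·σ_1 = 6(Δ_0 - S'(-1)) = -20 and h_1·σ_1 + 2h_1·σ_2 = 6(S'(5) - Δ_1) = 1.
Solving the tridiagonal system: σ_0 = -41/12, σ_1 = 1/6, σ_2 = 1/12.
On [2, 5], S'(x) = b_1 + 2c_1·(x - 2) + 3d_1·(x - 2)² with b_1 = Δ_1 - h_1(2σ_1 + σ_2)/6 = 1/8, c_1 = σ_1/2 = 1/12, d_1 = (σ_2 - σ_1)/(6h_1) = -1/216. So S'(2) = 1/8.

0.1250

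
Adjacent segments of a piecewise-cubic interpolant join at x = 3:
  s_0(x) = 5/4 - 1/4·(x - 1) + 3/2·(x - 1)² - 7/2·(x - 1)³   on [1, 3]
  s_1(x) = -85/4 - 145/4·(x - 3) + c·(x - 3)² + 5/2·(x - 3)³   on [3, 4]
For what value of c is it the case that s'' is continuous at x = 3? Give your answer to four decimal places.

s_0''(x) = 3 - 21·(x - 1), so s_0''(3) = -39. On the right, s_1''(3) = 2c, so c = -39/2.

-19.5000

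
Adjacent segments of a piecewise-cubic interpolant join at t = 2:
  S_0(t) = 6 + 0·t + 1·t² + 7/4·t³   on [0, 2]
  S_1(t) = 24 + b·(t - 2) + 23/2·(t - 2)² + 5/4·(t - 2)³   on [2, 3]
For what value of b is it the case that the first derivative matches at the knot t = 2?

S_0'(t) = 0 + 2·t + 21/4·t², so S_0'(2) = 25. On the right, S_1'(2) = b, so b = 25.

25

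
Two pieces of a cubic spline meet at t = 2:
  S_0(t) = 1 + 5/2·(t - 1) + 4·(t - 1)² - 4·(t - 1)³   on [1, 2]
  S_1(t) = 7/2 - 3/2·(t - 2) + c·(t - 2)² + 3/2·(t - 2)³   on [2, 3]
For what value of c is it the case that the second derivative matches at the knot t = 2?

-8

S_0''(t) = 8 - 24·(t - 1), so S_0''(2) = -16. On the right, S_1''(2) = 2c, so c = -8.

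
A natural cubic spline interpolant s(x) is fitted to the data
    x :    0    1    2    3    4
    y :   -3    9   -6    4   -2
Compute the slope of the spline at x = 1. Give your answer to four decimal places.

-6.6071

With M_i denoting the second derivative at x_i, h_i = 1, 1, 1, 1, and Δ_i = (y_(i+1) − y_i)/h_i = 12, -15, 10, -6:
  1·M_0 + 4·M_1 + 1·M_2 = 6(Δ_1 - Δ_0) = -162
  1·M_1 + 4·M_2 + 1·M_3 = 6(Δ_2 - Δ_1) = 150
  1·M_2 + 4·M_3 + 1·M_4 = 6(Δ_3 - Δ_2) = -96
Natural end conditions: M_0 = M_4 = 0.
Solving the tridiagonal system: M_0 = 0, M_1 = -1563/28, M_2 = 429/7, M_3 = -1101/28, M_4 = 0.
On [1, 2], s'(x) = b_1 + 2c_1·(x - 1) + 3d_1·(x - 1)² with b_1 = Δ_1 - h_1(2M_1 + M_2)/6 = -185/28, c_1 = M_1/2 = -1563/56, d_1 = (M_2 - M_1)/(6h_1) = 1093/56. So s'(1) = -185/28.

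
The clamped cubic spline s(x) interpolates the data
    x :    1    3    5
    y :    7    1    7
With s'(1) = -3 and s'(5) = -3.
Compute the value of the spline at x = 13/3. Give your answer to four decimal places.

Put M_i = s'' at the i-th knot. Here h = (2, 2) and Δ = (-3, 3), so the interior equations h_(i-1)·M_(i-1) + 2(h_(i-1)+h_i)·M_i + h_i·M_(i+1) = 6(Δ_i − Δ_(i-1)) read
  2·M_0 + 8·M_1 + 2·M_2 = 6(Δ_1 - Δ_0) = 36
Clamped end conditions give two more equations: 2h_0·M_0 + h_0·M_1 = 6(Δ_0 - s'(1)) = 0 and h_1·M_1 + 2h_1·M_2 = 6(s'(5) - Δ_1) = -36.
Solving: M_0 = -9/2, M_1 = 9, M_2 = -27/2.
On [3, 5], s(x) = 1 + 3/2·(x - 3) + 9/2·(x - 3)² - 15/8·(x - 3)³.
With (x - 3) = 4/3: s(13/3) = 59/9.

6.5556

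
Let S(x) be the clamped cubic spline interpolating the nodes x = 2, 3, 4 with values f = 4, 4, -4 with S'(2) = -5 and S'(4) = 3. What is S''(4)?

49

Let M_i = S''(x_i). Step sizes h_i = 1, 1; slopes of the chords Δ_i = (y_(i+1) - y_i)/h_i = 0, -8.
  1·M_0 + 4·M_1 + 1·M_2 = 6(Δ_1 - Δ_0) = -48
Clamped end conditions give two more equations: 2h_0·M_0 + h_0·M_1 = 6(Δ_0 - S'(2)) = 30 and h_1·M_1 + 2h_1·M_2 = 6(S'(4) - Δ_1) = 66.
Forward elimination and back-substitution give M_0 = 31, M_1 = -32, M_2 = 49.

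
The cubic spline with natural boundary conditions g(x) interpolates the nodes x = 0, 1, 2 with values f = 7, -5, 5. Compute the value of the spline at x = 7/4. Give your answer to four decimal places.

Let M_i = g''(x_i). Step sizes h_i = 1, 1; slopes of the chords Δ_i = (y_(i+1) - y_i)/h_i = -12, 10.
  1·M_0 + 4·M_1 + 1·M_2 = 6(Δ_1 - Δ_0) = 132
Natural end conditions: M_0 = M_2 = 0.
Solving the tridiagonal system: M_0 = 0, M_1 = 33, M_2 = 0.
On [1, 2], g(x) = -5 - 1·(x - 1) + 33/2·(x - 1)² - 11/2·(x - 1)³.
With (x - 1) = 3/4: g(7/4) = 155/128.

1.2109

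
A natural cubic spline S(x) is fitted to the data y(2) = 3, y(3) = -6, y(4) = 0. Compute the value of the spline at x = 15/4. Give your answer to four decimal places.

-2.3789

Write m_i for S''(x_i). With h_i = 1, 1 and divided differences Δ_i = -9, 6, the continuity of S' gives the tridiagonal system
  1·m_0 + 4·m_1 + 1·m_2 = 6(Δ_1 - Δ_0) = 90
Natural end conditions: m_0 = m_2 = 0.
Forward elimination and back-substitution give m_0 = 0, m_1 = 45/2, m_2 = 0.
On [3, 4], S(x) = -6 - 3/2·(x - 3) + 45/4·(x - 3)² - 15/4·(x - 3)³.
With (x - 3) = 3/4: S(15/4) = -609/256.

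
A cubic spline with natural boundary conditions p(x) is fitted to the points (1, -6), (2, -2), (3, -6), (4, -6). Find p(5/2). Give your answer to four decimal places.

With M_i denoting the second derivative at x_i, h_i = 1, 1, 1, and Δ_i = (y_(i+1) − y_i)/h_i = 4, -4, 0:
  1·M_0 + 4·M_1 + 1·M_2 = 6(Δ_1 - Δ_0) = -48
  1·M_1 + 4·M_2 + 1·M_3 = 6(Δ_2 - Δ_1) = 24
Natural end conditions: M_0 = M_3 = 0.
Hence M_0 = 0, M_1 = -72/5, M_2 = 48/5, M_3 = 0.
On [2, 3], p(x) = -2 - 4/5·(x - 2) - 36/5·(x - 2)² + 4·(x - 2)³.
With (x - 2) = 1/2: p(5/2) = -37/10.

-3.7000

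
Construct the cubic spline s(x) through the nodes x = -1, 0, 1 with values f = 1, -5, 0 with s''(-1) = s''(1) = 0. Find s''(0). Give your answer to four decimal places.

16.5000

Let M_i = s''(x_i). Step sizes h_i = 1, 1; slopes of the chords Δ_i = (y_(i+1) - y_i)/h_i = -6, 5.
  1·M_0 + 4·M_1 + 1·M_2 = 6(Δ_1 - Δ_0) = 66
Natural end conditions: M_0 = M_2 = 0.
Solving the tridiagonal system: M_0 = 0, M_1 = 33/2, M_2 = 0.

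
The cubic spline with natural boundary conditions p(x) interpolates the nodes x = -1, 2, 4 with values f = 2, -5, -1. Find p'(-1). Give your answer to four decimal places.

Write σ_i for p''(x_i). With h_i = 3, 2 and divided differences Δ_i = -7/3, 2, the continuity of p' gives the tridiagonal system
  3·σ_0 + 10·σ_1 + 2·σ_2 = 6(Δ_1 - Δ_0) = 26
Natural end conditions: σ_0 = σ_2 = 0.
Hence σ_0 = 0, σ_1 = 13/5, σ_2 = 0.
On [-1, 2], p'(x) = b_0 + 2c_0·(x + 1) + 3d_0·(x + 1)² with b_0 = Δ_0 - h_0(2σ_0 + σ_1)/6 = -109/30, c_0 = σ_0/2 = 0, d_0 = (σ_1 - σ_0)/(6h_0) = 13/90. So p'(-1) = -109/30.

-3.6333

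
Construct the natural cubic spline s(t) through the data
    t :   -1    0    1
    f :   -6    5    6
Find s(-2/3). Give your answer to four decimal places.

Write σ_i for s''(x_i). With h_i = 1, 1 and divided differences Δ_i = 11, 1, the continuity of s' gives the tridiagonal system
  1·σ_0 + 4·σ_1 + 1·σ_2 = 6(Δ_1 - Δ_0) = -60
Natural end conditions: σ_0 = σ_2 = 0.
Solving the tridiagonal system: σ_0 = 0, σ_1 = -15, σ_2 = 0.
On [-1, 0], s(t) = -6 + 27/2·(t + 1) + 0·(t + 1)² - 5/2·(t + 1)³.
With (t + 1) = 1/3: s(-2/3) = -43/27.

-1.5926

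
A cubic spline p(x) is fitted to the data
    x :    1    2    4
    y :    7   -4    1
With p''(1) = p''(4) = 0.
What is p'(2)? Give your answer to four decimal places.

Write M_i for p''(x_i). With h_i = 1, 2 and divided differences Δ_i = -11, 5/2, the continuity of p' gives the tridiagonal system
  1·M_0 + 6·M_1 + 2·M_2 = 6(Δ_1 - Δ_0) = 81
Natural end conditions: M_0 = M_2 = 0.
Solving: M_0 = 0, M_1 = 27/2, M_2 = 0.
On [2, 4], p'(x) = b_1 + 2c_1·(x - 2) + 3d_1·(x - 2)² with b_1 = Δ_1 - h_1(2M_1 + M_2)/6 = -13/2, c_1 = M_1/2 = 27/4, d_1 = (M_2 - M_1)/(6h_1) = -9/8. So p'(2) = -13/2.

-6.5000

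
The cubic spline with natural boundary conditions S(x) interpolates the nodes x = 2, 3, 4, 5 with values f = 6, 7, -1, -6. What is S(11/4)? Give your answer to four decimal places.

7.6031

Let M_i = S''(x_i). Step sizes h_i = 1, 1, 1; slopes of the chords Δ_i = (y_(i+1) - y_i)/h_i = 1, -8, -5.
  1·M_0 + 4·M_1 + 1·M_2 = 6(Δ_1 - Δ_0) = -54
  1·M_1 + 4·M_2 + 1·M_3 = 6(Δ_2 - Δ_1) = 18
Natural end conditions: M_0 = M_3 = 0.
Hence M_0 = 0, M_1 = -78/5, M_2 = 42/5, M_3 = 0.
On [2, 3], S(x) = 6 + 18/5·(x - 2) + 0·(x - 2)² - 13/5·(x - 2)³.
With (x - 2) = 3/4: S(11/4) = 2433/320.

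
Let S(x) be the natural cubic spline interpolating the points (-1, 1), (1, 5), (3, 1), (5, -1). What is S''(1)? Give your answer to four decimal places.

-3.4000

Put M_i = S'' at the i-th knot. Here h = (2, 2, 2) and Δ = (2, -2, -1), so the interior equations h_(i-1)·M_(i-1) + 2(h_(i-1)+h_i)·M_i + h_i·M_(i+1) = 6(Δ_i − Δ_(i-1)) read
  2·M_0 + 8·M_1 + 2·M_2 = 6(Δ_1 - Δ_0) = -24
  2·M_1 + 8·M_2 + 2·M_3 = 6(Δ_2 - Δ_1) = 6
Natural end conditions: M_0 = M_3 = 0.
Hence M_0 = 0, M_1 = -17/5, M_2 = 8/5, M_3 = 0.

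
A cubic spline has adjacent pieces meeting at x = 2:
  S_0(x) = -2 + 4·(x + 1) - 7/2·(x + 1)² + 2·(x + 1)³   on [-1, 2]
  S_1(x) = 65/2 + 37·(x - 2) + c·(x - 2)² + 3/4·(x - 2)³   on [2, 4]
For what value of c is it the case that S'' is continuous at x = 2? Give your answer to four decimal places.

S_0''(x) = -7 + 12·(x + 1), so S_0''(2) = 29. On the right, S_1''(2) = 2c, so c = 29/2.

14.5000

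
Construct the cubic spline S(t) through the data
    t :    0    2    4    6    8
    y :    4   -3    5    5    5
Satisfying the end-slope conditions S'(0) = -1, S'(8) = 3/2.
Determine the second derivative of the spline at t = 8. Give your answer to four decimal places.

1.7857

Write M_i for S''(x_i). With h_i = 2, 2, 2, 2 and divided differences Δ_i = -7/2, 4, 0, 0, the continuity of S' gives the tridiagonal system
  2·M_0 + 8·M_1 + 2·M_2 = 6(Δ_1 - Δ_0) = 45
  2·M_1 + 8·M_2 + 2·M_3 = 6(Δ_2 - Δ_1) = -24
  2·M_2 + 8·M_3 + 2·M_4 = 6(Δ_3 - Δ_2) = 0
Clamped end conditions give two more equations: 2h_0·M_0 + h_0·M_1 = 6(Δ_0 - S'(0)) = -15 and h_3·M_3 + 2h_3·M_4 = 6(S'(8) - Δ_3) = 9.
Solving the tridiagonal system: M_0 = -58/7, M_1 = 127/14, M_2 = -11/2, M_3 = 13/14, M_4 = 25/14.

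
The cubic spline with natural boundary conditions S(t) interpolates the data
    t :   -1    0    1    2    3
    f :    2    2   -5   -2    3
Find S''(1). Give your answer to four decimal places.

19.2857

Let m_i = S''(x_i). Step sizes h_i = 1, 1, 1, 1; slopes of the chords Δ_i = (y_(i+1) - y_i)/h_i = 0, -7, 3, 5.
  1·m_0 + 4·m_1 + 1·m_2 = 6(Δ_1 - Δ_0) = -42
  1·m_1 + 4·m_2 + 1·m_3 = 6(Δ_2 - Δ_1) = 60
  1·m_2 + 4·m_3 + 1·m_4 = 6(Δ_3 - Δ_2) = 12
Natural end conditions: m_0 = m_4 = 0.
Solving: m_0 = 0, m_1 = -429/28, m_2 = 135/7, m_3 = -51/28, m_4 = 0.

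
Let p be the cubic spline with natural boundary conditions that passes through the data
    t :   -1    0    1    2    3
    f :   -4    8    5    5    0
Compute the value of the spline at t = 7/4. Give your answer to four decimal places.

5.0619

With σ_i denoting the second derivative at x_i, h_i = 1, 1, 1, 1, and Δ_i = (y_(i+1) − y_i)/h_i = 12, -3, 0, -5:
  1·σ_0 + 4·σ_1 + 1·σ_2 = 6(Δ_1 - Δ_0) = -90
  1·σ_1 + 4·σ_2 + 1·σ_3 = 6(Δ_2 - Δ_1) = 18
  1·σ_2 + 4·σ_3 + 1·σ_4 = 6(Δ_3 - Δ_2) = -30
Natural end conditions: σ_0 = σ_4 = 0.
Hence σ_0 = 0, σ_1 = -363/14, σ_2 = 96/7, σ_3 = -153/14, σ_4 = 0.
On [1, 2], p(t) = 5 - 11/4·(t - 1) + 48/7·(t - 1)² - 115/28·(t - 1)³.
With (t - 1) = 3/4: p(7/4) = 9071/1792.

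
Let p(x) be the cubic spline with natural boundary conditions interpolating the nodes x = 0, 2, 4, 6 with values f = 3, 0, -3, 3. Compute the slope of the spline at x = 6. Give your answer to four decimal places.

4.2000

Put M_i = p'' at the i-th knot. Here h = (2, 2, 2) and Δ = (-3/2, -3/2, 3), so the interior equations h_(i-1)·M_(i-1) + 2(h_(i-1)+h_i)·M_i + h_i·M_(i+1) = 6(Δ_i − Δ_(i-1)) read
  2·M_0 + 8·M_1 + 2·M_2 = 6(Δ_1 - Δ_0) = 0
  2·M_1 + 8·M_2 + 2·M_3 = 6(Δ_2 - Δ_1) = 27
Natural end conditions: M_0 = M_3 = 0.
Solving: M_0 = 0, M_1 = -9/10, M_2 = 18/5, M_3 = 0.
On [4, 6], p'(x) = b_2 + 2c_2·(x - 4) + 3d_2·(x - 4)² with b_2 = Δ_2 - h_2(2M_2 + M_3)/6 = 3/5, c_2 = M_2/2 = 9/5, d_2 = (M_3 - M_2)/(6h_2) = -3/10. So p'(6) = 21/5.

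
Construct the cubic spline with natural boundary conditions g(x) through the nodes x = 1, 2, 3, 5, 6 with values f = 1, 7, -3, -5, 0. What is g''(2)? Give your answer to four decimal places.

Put σ_i = g'' at the i-th knot. Here h = (1, 1, 2, 1) and Δ = (6, -10, -1, 5), so the interior equations h_(i-1)·σ_(i-1) + 2(h_(i-1)+h_i)·σ_i + h_i·σ_(i+1) = 6(Δ_i − Δ_(i-1)) read
  1·σ_0 + 4·σ_1 + 1·σ_2 = 6(Δ_1 - Δ_0) = -96
  1·σ_1 + 6·σ_2 + 2·σ_3 = 6(Δ_2 - Δ_1) = 54
  2·σ_2 + 6·σ_3 + 1·σ_4 = 6(Δ_3 - Δ_2) = 36
Natural end conditions: σ_0 = σ_4 = 0.
Hence σ_0 = 0, σ_1 = -1662/61, σ_2 = 792/61, σ_3 = 102/61, σ_4 = 0.

-27.2459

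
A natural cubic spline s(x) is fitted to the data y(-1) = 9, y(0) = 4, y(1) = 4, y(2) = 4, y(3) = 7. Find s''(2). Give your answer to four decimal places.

5.3571

With M_i denoting the second derivative at x_i, h_i = 1, 1, 1, 1, and Δ_i = (y_(i+1) − y_i)/h_i = -5, 0, 0, 3:
  1·M_0 + 4·M_1 + 1·M_2 = 6(Δ_1 - Δ_0) = 30
  1·M_1 + 4·M_2 + 1·M_3 = 6(Δ_2 - Δ_1) = 0
  1·M_2 + 4·M_3 + 1·M_4 = 6(Δ_3 - Δ_2) = 18
Natural end conditions: M_0 = M_4 = 0.
Solving the tridiagonal system: M_0 = 0, M_1 = 117/14, M_2 = -24/7, M_3 = 75/14, M_4 = 0.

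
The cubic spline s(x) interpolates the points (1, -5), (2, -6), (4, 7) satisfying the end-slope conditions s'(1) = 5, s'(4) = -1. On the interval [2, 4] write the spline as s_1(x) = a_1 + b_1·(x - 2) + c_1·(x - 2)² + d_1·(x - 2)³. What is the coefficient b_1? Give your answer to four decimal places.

Put M_i = s'' at the i-th knot. Here h = (1, 2) and Δ = (-1, 13/2), so the interior equations h_(i-1)·M_(i-1) + 2(h_(i-1)+h_i)·M_i + h_i·M_(i+1) = 6(Δ_i − Δ_(i-1)) read
  1·M_0 + 6·M_1 + 2·M_2 = 6(Δ_1 - Δ_0) = 45
Clamped end conditions give two more equations: 2h_0·M_0 + h_0·M_1 = 6(Δ_0 - s'(1)) = -36 and h_1·M_1 + 2h_1·M_2 = 6(s'(4) - Δ_1) = -45.
Forward elimination and back-substitution give M_0 = -55/2, M_1 = 19, M_2 = -83/4.
On [2, 4], with s_1(x) = a_1 + b_1·(x - 2) + c_1·(x - 2)² + d_1·(x - 2)³: c_1 = M_1/2 = 19/2, d_1 = (M_2 - M_1)/(6h_1) = -53/16, b_1 = Δ_1 - h_1(2M_1 + M_2)/6 = 3/4.

0.7500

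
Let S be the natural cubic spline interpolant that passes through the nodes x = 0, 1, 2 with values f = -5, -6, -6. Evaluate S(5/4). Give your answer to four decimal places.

-6.0820

With M_i denoting the second derivative at x_i, h_i = 1, 1, and Δ_i = (y_(i+1) − y_i)/h_i = -1, 0:
  1·M_0 + 4·M_1 + 1·M_2 = 6(Δ_1 - Δ_0) = 6
Natural end conditions: M_0 = M_2 = 0.
Forward elimination and back-substitution give M_0 = 0, M_1 = 3/2, M_2 = 0.
On [1, 2], S(x) = -6 - 1/2·(x - 1) + 3/4·(x - 1)² - 1/4·(x - 1)³.
With (x - 1) = 1/4: S(5/4) = -1557/256.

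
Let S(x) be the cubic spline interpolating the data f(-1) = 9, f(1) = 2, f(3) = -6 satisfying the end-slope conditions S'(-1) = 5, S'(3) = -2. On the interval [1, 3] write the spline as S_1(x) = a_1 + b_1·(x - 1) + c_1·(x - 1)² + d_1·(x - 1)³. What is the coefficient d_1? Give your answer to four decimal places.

-0.0938

Write M_i for S''(x_i). With h_i = 2, 2 and divided differences Δ_i = -7/2, -4, the continuity of S' gives the tridiagonal system
  2·M_0 + 8·M_1 + 2·M_2 = 6(Δ_1 - Δ_0) = -3
Clamped end conditions give two more equations: 2h_0·M_0 + h_0·M_1 = 6(Δ_0 - S'(-1)) = -51 and h_1·M_1 + 2h_1·M_2 = 6(S'(3) - Δ_1) = 12.
Solving the tridiagonal system: M_0 = -113/8, M_1 = 11/4, M_2 = 13/8.
On [1, 3], with S_1(x) = a_1 + b_1·(x - 1) + c_1·(x - 1)² + d_1·(x - 1)³: c_1 = M_1/2 = 11/8, d_1 = (M_2 - M_1)/(6h_1) = -3/32, b_1 = Δ_1 - h_1(2M_1 + M_2)/6 = -51/8.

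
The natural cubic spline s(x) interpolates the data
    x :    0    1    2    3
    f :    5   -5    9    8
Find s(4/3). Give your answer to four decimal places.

-1.4148

Put M_i = s'' at the i-th knot. Here h = (1, 1, 1) and Δ = (-10, 14, -1), so the interior equations h_(i-1)·M_(i-1) + 2(h_(i-1)+h_i)·M_i + h_i·M_(i+1) = 6(Δ_i − Δ_(i-1)) read
  1·M_0 + 4·M_1 + 1·M_2 = 6(Δ_1 - Δ_0) = 144
  1·M_1 + 4·M_2 + 1·M_3 = 6(Δ_2 - Δ_1) = -90
Natural end conditions: M_0 = M_3 = 0.
Forward elimination and back-substitution give M_0 = 0, M_1 = 222/5, M_2 = -168/5, M_3 = 0.
On [1, 2], s(x) = -5 + 24/5·(x - 1) + 111/5·(x - 1)² - 13·(x - 1)³.
With (x - 1) = 1/3: s(4/3) = -191/135.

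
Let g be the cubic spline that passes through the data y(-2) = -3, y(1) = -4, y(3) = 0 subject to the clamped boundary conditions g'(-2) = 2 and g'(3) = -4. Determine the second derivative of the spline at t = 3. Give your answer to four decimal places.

-11.6000

Put m_i = g'' at the i-th knot. Here h = (3, 2) and Δ = (-1/3, 2), so the interior equations h_(i-1)·m_(i-1) + 2(h_(i-1)+h_i)·m_i + h_i·m_(i+1) = 6(Δ_i − Δ_(i-1)) read
  3·m_0 + 10·m_1 + 2·m_2 = 6(Δ_1 - Δ_0) = 14
Clamped end conditions give two more equations: 2h_0·m_0 + h_0·m_1 = 6(Δ_0 - g'(-2)) = -14 and h_1·m_1 + 2h_1·m_2 = 6(g'(3) - Δ_1) = -36.
Hence m_0 = -74/15, m_1 = 26/5, m_2 = -58/5.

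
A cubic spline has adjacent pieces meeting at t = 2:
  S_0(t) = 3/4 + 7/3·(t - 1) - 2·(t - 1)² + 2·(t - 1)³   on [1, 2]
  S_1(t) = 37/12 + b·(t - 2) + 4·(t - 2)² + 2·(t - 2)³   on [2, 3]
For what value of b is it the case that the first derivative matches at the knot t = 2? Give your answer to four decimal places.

S_0'(t) = 7/3 - 4·(t - 1) + 6·(t - 1)², so S_0'(2) = 13/3. On the right, S_1'(2) = b, so b = 13/3.

4.3333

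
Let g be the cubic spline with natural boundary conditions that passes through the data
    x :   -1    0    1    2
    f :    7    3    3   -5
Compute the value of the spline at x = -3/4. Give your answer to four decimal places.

Put M_i = g'' at the i-th knot. Here h = (1, 1, 1) and Δ = (-4, 0, -8), so the interior equations h_(i-1)·M_(i-1) + 2(h_(i-1)+h_i)·M_i + h_i·M_(i+1) = 6(Δ_i − Δ_(i-1)) read
  1·M_0 + 4·M_1 + 1·M_2 = 6(Δ_1 - Δ_0) = 24
  1·M_1 + 4·M_2 + 1·M_3 = 6(Δ_2 - Δ_1) = -48
Natural end conditions: M_0 = M_3 = 0.
Solving: M_0 = 0, M_1 = 48/5, M_2 = -72/5, M_3 = 0.
On [-1, 0], g(x) = 7 - 28/5·(x + 1) + 0·(x + 1)² + 8/5·(x + 1)³.
With (x + 1) = 1/4: g(-3/4) = 45/8.

5.6250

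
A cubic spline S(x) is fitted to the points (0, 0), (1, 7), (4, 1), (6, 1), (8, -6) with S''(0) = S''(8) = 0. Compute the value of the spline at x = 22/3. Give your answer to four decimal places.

Write m_i for S''(x_i). With h_i = 1, 3, 2, 2 and divided differences Δ_i = 7, -2, 0, -7/2, the continuity of S' gives the tridiagonal system
  1·m_0 + 8·m_1 + 3·m_2 = 6(Δ_1 - Δ_0) = -54
  3·m_1 + 10·m_2 + 2·m_3 = 6(Δ_2 - Δ_1) = 12
  2·m_2 + 8·m_3 + 2·m_4 = 6(Δ_3 - Δ_2) = -21
Natural end conditions: m_0 = m_4 = 0.
Solving: m_0 = 0, m_1 = -2259/268, m_2 = 300/67, m_3 = -2007/536, m_4 = 0.
On [6, 8], S(x) = 1 - 269/268·(x - 6) - 2007/1072·(x - 6)² + 669/2144·(x - 6)³.
With (x - 6) = 4/3: S(22/3) = -1765/603.

-2.9270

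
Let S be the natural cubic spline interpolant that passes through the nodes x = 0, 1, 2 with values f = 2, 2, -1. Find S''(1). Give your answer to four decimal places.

-4.5000

Put σ_i = S'' at the i-th knot. Here h = (1, 1) and Δ = (0, -3), so the interior equations h_(i-1)·σ_(i-1) + 2(h_(i-1)+h_i)·σ_i + h_i·σ_(i+1) = 6(Δ_i − Δ_(i-1)) read
  1·σ_0 + 4·σ_1 + 1·σ_2 = 6(Δ_1 - Δ_0) = -18
Natural end conditions: σ_0 = σ_2 = 0.
Forward elimination and back-substitution give σ_0 = 0, σ_1 = -9/2, σ_2 = 0.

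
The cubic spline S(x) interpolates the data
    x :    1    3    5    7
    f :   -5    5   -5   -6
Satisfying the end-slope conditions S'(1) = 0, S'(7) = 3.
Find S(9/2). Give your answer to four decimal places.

With σ_i denoting the second derivative at x_i, h_i = 2, 2, 2, and Δ_i = (y_(i+1) − y_i)/h_i = 5, -5, -1/2:
  2·σ_0 + 8·σ_1 + 2·σ_2 = 6(Δ_1 - Δ_0) = -60
  2·σ_1 + 8·σ_2 + 2·σ_3 = 6(Δ_2 - Δ_1) = 27
Clamped end conditions give two more equations: 2h_0·σ_0 + h_0·σ_1 = 6(Δ_0 - S'(1)) = 30 and h_2·σ_2 + 2h_2·σ_3 = 6(S'(7) - Δ_2) = 21.
Hence σ_0 = 137/10, σ_1 = -62/5, σ_2 = 59/10, σ_3 = 23/10.
On [3, 5], S(x) = 5 + 13/10·(x - 3) - 31/5·(x - 3)² + 61/40·(x - 3)³.
With (x - 3) = 3/2: S(9/2) = -593/320.

-1.8531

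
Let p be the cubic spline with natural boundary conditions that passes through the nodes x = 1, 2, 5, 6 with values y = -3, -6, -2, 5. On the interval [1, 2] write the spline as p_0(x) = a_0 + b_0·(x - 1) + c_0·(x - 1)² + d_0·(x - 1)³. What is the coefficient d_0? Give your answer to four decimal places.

0.3212

Let σ_i = p''(x_i). Step sizes h_i = 1, 3, 1; slopes of the chords Δ_i = (y_(i+1) - y_i)/h_i = -3, 4/3, 7.
  1·σ_0 + 8·σ_1 + 3·σ_2 = 6(Δ_1 - Δ_0) = 26
  3·σ_1 + 8·σ_2 + 1·σ_3 = 6(Δ_2 - Δ_1) = 34
Natural end conditions: σ_0 = σ_3 = 0.
Solving the tridiagonal system: σ_0 = 0, σ_1 = 106/55, σ_2 = 194/55, σ_3 = 0.
On [1, 2], with p_0(x) = a_0 + b_0·(x - 1) + c_0·(x - 1)² + d_0·(x - 1)³: c_0 = σ_0/2 = 0, d_0 = (σ_1 - σ_0)/(6h_0) = 53/165, b_0 = Δ_0 - h_0(2σ_0 + σ_1)/6 = -548/165.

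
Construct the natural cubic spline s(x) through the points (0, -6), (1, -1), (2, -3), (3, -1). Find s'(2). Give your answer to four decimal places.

Write M_i for s''(x_i). With h_i = 1, 1, 1 and divided differences Δ_i = 5, -2, 2, the continuity of s' gives the tridiagonal system
  1·M_0 + 4·M_1 + 1·M_2 = 6(Δ_1 - Δ_0) = -42
  1·M_1 + 4·M_2 + 1·M_3 = 6(Δ_2 - Δ_1) = 24
Natural end conditions: M_0 = M_3 = 0.
Forward elimination and back-substitution give M_0 = 0, M_1 = -64/5, M_2 = 46/5, M_3 = 0.
On [2, 3], s'(x) = b_2 + 2c_2·(x - 2) + 3d_2·(x - 2)² with b_2 = Δ_2 - h_2(2M_2 + M_3)/6 = -16/15, c_2 = M_2/2 = 23/5, d_2 = (M_3 - M_2)/(6h_2) = -23/15. So s'(2) = -16/15.

-1.0667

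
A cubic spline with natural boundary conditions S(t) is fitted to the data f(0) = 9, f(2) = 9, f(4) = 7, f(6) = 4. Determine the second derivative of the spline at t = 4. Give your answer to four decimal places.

-0.2000

Let m_i = S''(x_i). Step sizes h_i = 2, 2, 2; slopes of the chords Δ_i = (y_(i+1) - y_i)/h_i = 0, -1, -3/2.
  2·m_0 + 8·m_1 + 2·m_2 = 6(Δ_1 - Δ_0) = -6
  2·m_1 + 8·m_2 + 2·m_3 = 6(Δ_2 - Δ_1) = -3
Natural end conditions: m_0 = m_3 = 0.
Hence m_0 = 0, m_1 = -7/10, m_2 = -1/5, m_3 = 0.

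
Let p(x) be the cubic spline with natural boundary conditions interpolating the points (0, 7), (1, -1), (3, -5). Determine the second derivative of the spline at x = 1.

Let σ_i = p''(x_i). Step sizes h_i = 1, 2; slopes of the chords Δ_i = (y_(i+1) - y_i)/h_i = -8, -2.
  1·σ_0 + 6·σ_1 + 2·σ_2 = 6(Δ_1 - Δ_0) = 36
Natural end conditions: σ_0 = σ_2 = 0.
Solving the tridiagonal system: σ_0 = 0, σ_1 = 6, σ_2 = 0.

6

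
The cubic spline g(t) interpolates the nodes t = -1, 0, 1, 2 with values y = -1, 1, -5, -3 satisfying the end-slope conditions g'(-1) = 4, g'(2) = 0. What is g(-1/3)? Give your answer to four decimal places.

With m_i denoting the second derivative at x_i, h_i = 1, 1, 1, and Δ_i = (y_(i+1) − y_i)/h_i = 2, -6, 2:
  1·m_0 + 4·m_1 + 1·m_2 = 6(Δ_1 - Δ_0) = -48
  1·m_1 + 4·m_2 + 1·m_3 = 6(Δ_2 - Δ_1) = 48
Clamped end conditions give two more equations: 2h_0·m_0 + h_0·m_1 = 6(Δ_0 - g'(-1)) = -12 and h_2·m_2 + 2h_2·m_3 = 6(g'(2) - Δ_2) = -12.
Forward elimination and back-substitution give m_0 = 44/15, m_1 = -268/15, m_2 = 308/15, m_3 = -244/15.
On [-1, 0], g(t) = -1 + 4·(t + 1) + 22/15·(t + 1)² - 52/15·(t + 1)³.
With (t + 1) = 2/3: g(-1/3) = 523/405.

1.2914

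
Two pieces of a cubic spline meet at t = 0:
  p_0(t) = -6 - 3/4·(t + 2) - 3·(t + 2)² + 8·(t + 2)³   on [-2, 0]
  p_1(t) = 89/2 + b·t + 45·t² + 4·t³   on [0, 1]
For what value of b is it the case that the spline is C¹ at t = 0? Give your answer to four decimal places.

p_0'(t) = -3/4 - 6·(t + 2) + 24·(t + 2)², so p_0'(0) = 333/4. On the right, p_1'(0) = b, so b = 333/4.

83.2500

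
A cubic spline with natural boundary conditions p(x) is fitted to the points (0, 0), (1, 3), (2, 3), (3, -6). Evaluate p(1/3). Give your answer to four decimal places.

1.0593

Let M_i = p''(x_i). Step sizes h_i = 1, 1, 1; slopes of the chords Δ_i = (y_(i+1) - y_i)/h_i = 3, 0, -9.
  1·M_0 + 4·M_1 + 1·M_2 = 6(Δ_1 - Δ_0) = -18
  1·M_1 + 4·M_2 + 1·M_3 = 6(Δ_2 - Δ_1) = -54
Natural end conditions: M_0 = M_3 = 0.
Hence M_0 = 0, M_1 = -6/5, M_2 = -66/5, M_3 = 0.
On [0, 1], p(x) = 0 + 16/5·x + 0·x² - 1/5·x³.
With x = 1/3: p(1/3) = 143/135.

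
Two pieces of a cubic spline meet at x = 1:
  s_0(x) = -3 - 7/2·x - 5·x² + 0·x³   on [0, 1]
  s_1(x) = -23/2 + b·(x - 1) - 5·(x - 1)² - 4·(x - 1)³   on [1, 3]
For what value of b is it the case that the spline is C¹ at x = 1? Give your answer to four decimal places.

s_0'(x) = -7/2 - 10·x + 0·x², so s_0'(1) = -27/2. On the right, s_1'(1) = b, so b = -27/2.

-13.5000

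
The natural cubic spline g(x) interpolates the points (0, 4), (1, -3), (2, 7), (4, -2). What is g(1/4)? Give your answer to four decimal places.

1.0628

Write M_i for g''(x_i). With h_i = 1, 1, 2 and divided differences Δ_i = -7, 10, -9/2, the continuity of g' gives the tridiagonal system
  1·M_0 + 4·M_1 + 1·M_2 = 6(Δ_1 - Δ_0) = 102
  1·M_1 + 6·M_2 + 2·M_3 = 6(Δ_2 - Δ_1) = -87
Natural end conditions: M_0 = M_3 = 0.
Hence M_0 = 0, M_1 = 699/23, M_2 = -450/23, M_3 = 0.
On [0, 1], g(x) = 4 - 555/46·x + 0·x² + 233/46·x³.
With x = 1/4: g(1/4) = 3129/2944.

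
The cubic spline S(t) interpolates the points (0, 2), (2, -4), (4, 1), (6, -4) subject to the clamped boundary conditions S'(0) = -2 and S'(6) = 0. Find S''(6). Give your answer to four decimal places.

Let M_i = S''(x_i). Step sizes h_i = 2, 2, 2; slopes of the chords Δ_i = (y_(i+1) - y_i)/h_i = -3, 5/2, -5/2.
  2·M_0 + 8·M_1 + 2·M_2 = 6(Δ_1 - Δ_0) = 33
  2·M_1 + 8·M_2 + 2·M_3 = 6(Δ_2 - Δ_1) = -30
Clamped end conditions give two more equations: 2h_0·M_0 + h_0·M_1 = 6(Δ_0 - S'(0)) = -6 and h_2·M_2 + 2h_2·M_3 = 6(S'(6) - Δ_2) = 15.
Solving: M_0 = -77/15, M_1 = 109/15, M_2 = -223/30, M_3 = 112/15.

7.4667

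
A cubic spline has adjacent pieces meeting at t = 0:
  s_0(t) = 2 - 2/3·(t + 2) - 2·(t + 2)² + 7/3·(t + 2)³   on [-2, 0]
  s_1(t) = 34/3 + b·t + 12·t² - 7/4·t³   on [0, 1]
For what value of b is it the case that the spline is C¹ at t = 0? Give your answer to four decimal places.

19.3333

s_0'(t) = -2/3 - 4·(t + 2) + 7·(t + 2)², so s_0'(0) = 58/3. On the right, s_1'(0) = b, so b = 58/3.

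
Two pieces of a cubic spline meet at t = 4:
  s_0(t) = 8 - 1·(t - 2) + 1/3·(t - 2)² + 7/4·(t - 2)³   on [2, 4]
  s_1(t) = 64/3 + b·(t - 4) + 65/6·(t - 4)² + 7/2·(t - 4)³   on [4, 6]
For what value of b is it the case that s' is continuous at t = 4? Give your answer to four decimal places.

s_0'(t) = -1 + 2/3·(t - 2) + 21/4·(t - 2)², so s_0'(4) = 64/3. On the right, s_1'(4) = b, so b = 64/3.

21.3333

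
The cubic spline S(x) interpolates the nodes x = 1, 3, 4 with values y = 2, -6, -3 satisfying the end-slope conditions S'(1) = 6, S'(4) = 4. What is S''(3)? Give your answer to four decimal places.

Put M_i = S'' at the i-th knot. Here h = (2, 1) and Δ = (-4, 3), so the interior equations h_(i-1)·M_(i-1) + 2(h_(i-1)+h_i)·M_i + h_i·M_(i+1) = 6(Δ_i − Δ_(i-1)) read
  2·M_0 + 6·M_1 + 1·M_2 = 6(Δ_1 - Δ_0) = 42
Clamped end conditions give two more equations: 2h_0·M_0 + h_0·M_1 = 6(Δ_0 - S'(1)) = -60 and h_1·M_1 + 2h_1·M_2 = 6(S'(4) - Δ_1) = 6.
Solving: M_0 = -68/3, M_1 = 46/3, M_2 = -14/3.

15.3333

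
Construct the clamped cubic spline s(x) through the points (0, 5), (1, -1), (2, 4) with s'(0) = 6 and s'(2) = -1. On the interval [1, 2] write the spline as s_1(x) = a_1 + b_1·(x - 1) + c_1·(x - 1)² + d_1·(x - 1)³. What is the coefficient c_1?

Let M_i = s''(x_i). Step sizes h_i = 1, 1; slopes of the chords Δ_i = (y_(i+1) - y_i)/h_i = -6, 5.
  1·M_0 + 4·M_1 + 1·M_2 = 6(Δ_1 - Δ_0) = 66
Clamped end conditions give two more equations: 2h_0·M_0 + h_0·M_1 = 6(Δ_0 - s'(0)) = -72 and h_1·M_1 + 2h_1·M_2 = 6(s'(2) - Δ_1) = -36.
Forward elimination and back-substitution give M_0 = -56, M_1 = 40, M_2 = -38.
On [1, 2], with s_1(x) = a_1 + b_1·(x - 1) + c_1·(x - 1)² + d_1·(x - 1)³: c_1 = M_1/2 = 20, d_1 = (M_2 - M_1)/(6h_1) = -13, b_1 = Δ_1 - h_1(2M_1 + M_2)/6 = -2.

20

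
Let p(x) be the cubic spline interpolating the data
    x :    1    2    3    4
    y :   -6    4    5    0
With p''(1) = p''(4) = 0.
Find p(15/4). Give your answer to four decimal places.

With M_i denoting the second derivative at x_i, h_i = 1, 1, 1, and Δ_i = (y_(i+1) − y_i)/h_i = 10, 1, -5:
  1·M_0 + 4·M_1 + 1·M_2 = 6(Δ_1 - Δ_0) = -54
  1·M_1 + 4·M_2 + 1·M_3 = 6(Δ_2 - Δ_1) = -36
Natural end conditions: M_0 = M_3 = 0.
Hence M_0 = 0, M_1 = -12, M_2 = -6, M_3 = 0.
On [3, 4], p(x) = 5 - 3·(x - 3) - 3·(x - 3)² + 1·(x - 3)³.
With (x - 3) = 3/4: p(15/4) = 95/64.

1.4844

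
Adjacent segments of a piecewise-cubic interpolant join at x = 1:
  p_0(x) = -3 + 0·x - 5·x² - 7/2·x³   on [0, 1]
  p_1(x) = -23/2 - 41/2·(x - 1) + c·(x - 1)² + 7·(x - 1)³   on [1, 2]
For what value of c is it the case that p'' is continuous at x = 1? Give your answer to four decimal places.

-15.5000

p_0''(x) = -10 - 21·x, so p_0''(1) = -31. On the right, p_1''(1) = 2c, so c = -31/2.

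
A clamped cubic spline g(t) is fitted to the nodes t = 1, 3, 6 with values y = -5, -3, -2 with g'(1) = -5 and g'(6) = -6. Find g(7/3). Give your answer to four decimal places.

Let σ_i = g''(x_i). Step sizes h_i = 2, 3; slopes of the chords Δ_i = (y_(i+1) - y_i)/h_i = 1, 1/3.
  2·σ_0 + 10·σ_1 + 3·σ_2 = 6(Δ_1 - Δ_0) = -4
Clamped end conditions give two more equations: 2h_0·σ_0 + h_0·σ_1 = 6(Δ_0 - g'(1)) = 36 and h_1·σ_1 + 2h_1·σ_2 = 6(g'(6) - Δ_1) = -38.
Forward elimination and back-substitution give σ_0 = 46/5, σ_1 = -2/5, σ_2 = -92/15.
On [1, 3], g(t) = -5 - 5·(t - 1) + 23/5·(t - 1)² - 4/5·(t - 1)³.
With (t - 1) = 4/3: g(7/3) = -727/135.

-5.3852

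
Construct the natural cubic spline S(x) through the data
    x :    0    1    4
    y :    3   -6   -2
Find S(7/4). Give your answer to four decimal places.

-8.8145

With M_i denoting the second derivative at x_i, h_i = 1, 3, and Δ_i = (y_(i+1) − y_i)/h_i = -9, 4/3:
  1·M_0 + 8·M_1 + 3·M_2 = 6(Δ_1 - Δ_0) = 62
Natural end conditions: M_0 = M_2 = 0.
Solving the tridiagonal system: M_0 = 0, M_1 = 31/4, M_2 = 0.
On [1, 4], S(x) = -6 - 77/12·(x - 1) + 31/8·(x - 1)² - 31/72·(x - 1)³.
With (x - 1) = 3/4: S(7/4) = -4513/512.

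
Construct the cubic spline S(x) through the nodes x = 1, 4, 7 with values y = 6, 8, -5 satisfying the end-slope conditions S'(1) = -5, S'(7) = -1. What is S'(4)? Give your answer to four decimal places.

-1.2500

Put m_i = S'' at the i-th knot. Here h = (3, 3) and Δ = (2/3, -13/3), so the interior equations h_(i-1)·m_(i-1) + 2(h_(i-1)+h_i)·m_i + h_i·m_(i+1) = 6(Δ_i − Δ_(i-1)) read
  3·m_0 + 12·m_1 + 3·m_2 = 6(Δ_1 - Δ_0) = -30
Clamped end conditions give two more equations: 2h_0·m_0 + h_0·m_1 = 6(Δ_0 - S'(1)) = 34 and h_1·m_1 + 2h_1·m_2 = 6(S'(7) - Δ_1) = 20.
Forward elimination and back-substitution give m_0 = 53/6, m_1 = -19/3, m_2 = 13/2.
On [4, 7], S'(x) = b_1 + 2c_1·(x - 4) + 3d_1·(x - 4)² with b_1 = Δ_1 - h_1(2m_1 + m_2)/6 = -5/4, c_1 = m_1/2 = -19/6, d_1 = (m_2 - m_1)/(6h_1) = 77/108. So S'(4) = -5/4.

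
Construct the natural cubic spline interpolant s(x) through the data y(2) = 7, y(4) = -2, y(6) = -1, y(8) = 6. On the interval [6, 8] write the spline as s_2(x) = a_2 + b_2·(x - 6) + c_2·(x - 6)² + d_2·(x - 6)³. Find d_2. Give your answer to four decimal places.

Put M_i = s'' at the i-th knot. Here h = (2, 2, 2) and Δ = (-9/2, 1/2, 7/2), so the interior equations h_(i-1)·M_(i-1) + 2(h_(i-1)+h_i)·M_i + h_i·M_(i+1) = 6(Δ_i − Δ_(i-1)) read
  2·M_0 + 8·M_1 + 2·M_2 = 6(Δ_1 - Δ_0) = 30
  2·M_1 + 8·M_2 + 2·M_3 = 6(Δ_2 - Δ_1) = 18
Natural end conditions: M_0 = M_3 = 0.
Forward elimination and back-substitution give M_0 = 0, M_1 = 17/5, M_2 = 7/5, M_3 = 0.
On [6, 8], with s_2(x) = a_2 + b_2·(x - 6) + c_2·(x - 6)² + d_2·(x - 6)³: c_2 = M_2/2 = 7/10, d_2 = (M_3 - M_2)/(6h_2) = -7/60, b_2 = Δ_2 - h_2(2M_2 + M_3)/6 = 77/30.

-0.1167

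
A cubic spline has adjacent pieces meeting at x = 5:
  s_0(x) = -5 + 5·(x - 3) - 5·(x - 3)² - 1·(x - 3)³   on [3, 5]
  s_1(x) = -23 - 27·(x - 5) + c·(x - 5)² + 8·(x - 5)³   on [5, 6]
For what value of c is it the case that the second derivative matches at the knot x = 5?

s_0''(x) = -10 - 6·(x - 3), so s_0''(5) = -22. On the right, s_1''(5) = 2c, so c = -11.

-11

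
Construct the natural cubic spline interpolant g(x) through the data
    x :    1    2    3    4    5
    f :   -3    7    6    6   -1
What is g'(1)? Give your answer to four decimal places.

Put M_i = g'' at the i-th knot. Here h = (1, 1, 1, 1) and Δ = (10, -1, 0, -7), so the interior equations h_(i-1)·M_(i-1) + 2(h_(i-1)+h_i)·M_i + h_i·M_(i+1) = 6(Δ_i − Δ_(i-1)) read
  1·M_0 + 4·M_1 + 1·M_2 = 6(Δ_1 - Δ_0) = -66
  1·M_1 + 4·M_2 + 1·M_3 = 6(Δ_2 - Δ_1) = 6
  1·M_2 + 4·M_3 + 1·M_4 = 6(Δ_3 - Δ_2) = -42
Natural end conditions: M_0 = M_4 = 0.
Solving: M_0 = 0, M_1 = -132/7, M_2 = 66/7, M_3 = -90/7, M_4 = 0.
On [1, 2], g'(x) = b_0 + 2c_0·(x - 1) + 3d_0·(x - 1)² with b_0 = Δ_0 - h_0(2M_0 + M_1)/6 = 92/7, c_0 = M_0/2 = 0, d_0 = (M_1 - M_0)/(6h_0) = -22/7. So g'(1) = 92/7.

13.1429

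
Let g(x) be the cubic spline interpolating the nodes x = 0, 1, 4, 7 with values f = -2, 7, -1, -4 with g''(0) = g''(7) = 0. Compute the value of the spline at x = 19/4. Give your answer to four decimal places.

Put M_i = g'' at the i-th knot. Here h = (1, 3, 3) and Δ = (9, -8/3, -1), so the interior equations h_(i-1)·M_(i-1) + 2(h_(i-1)+h_i)·M_i + h_i·M_(i+1) = 6(Δ_i − Δ_(i-1)) read
  1·M_0 + 8·M_1 + 3·M_2 = 6(Δ_1 - Δ_0) = -70
  3·M_1 + 12·M_2 + 3·M_3 = 6(Δ_2 - Δ_1) = 10
Natural end conditions: M_0 = M_3 = 0.
Forward elimination and back-substitution give M_0 = 0, M_1 = -10, M_2 = 10/3, M_3 = 0.
On [4, 7], g(x) = -1 - 13/3·(x - 4) + 5/3·(x - 4)² - 5/27·(x - 4)³.
With (x - 4) = 3/4: g(19/4) = -217/64.

-3.3906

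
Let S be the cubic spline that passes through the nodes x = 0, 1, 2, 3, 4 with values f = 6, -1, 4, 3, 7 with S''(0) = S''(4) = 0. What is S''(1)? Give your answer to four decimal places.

Let m_i = S''(x_i). Step sizes h_i = 1, 1, 1, 1; slopes of the chords Δ_i = (y_(i+1) - y_i)/h_i = -7, 5, -1, 4.
  1·m_0 + 4·m_1 + 1·m_2 = 6(Δ_1 - Δ_0) = 72
  1·m_1 + 4·m_2 + 1·m_3 = 6(Δ_2 - Δ_1) = -36
  1·m_2 + 4·m_3 + 1·m_4 = 6(Δ_3 - Δ_2) = 30
Natural end conditions: m_0 = m_4 = 0.
Hence m_0 = 0, m_1 = 627/28, m_2 = -123/7, m_3 = 333/28, m_4 = 0.

22.3929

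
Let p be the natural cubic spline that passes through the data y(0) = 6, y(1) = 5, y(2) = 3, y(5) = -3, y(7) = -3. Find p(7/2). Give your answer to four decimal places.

Write σ_i for p''(x_i). With h_i = 1, 1, 3, 2 and divided differences Δ_i = -1, -2, -2, 0, the continuity of p' gives the tridiagonal system
  1·σ_0 + 4·σ_1 + 1·σ_2 = 6(Δ_1 - Δ_0) = -6
  1·σ_1 + 8·σ_2 + 3·σ_3 = 6(Δ_2 - Δ_1) = 0
  3·σ_2 + 10·σ_3 + 2·σ_4 = 6(Δ_3 - Δ_2) = 12
Natural end conditions: σ_0 = σ_4 = 0.
Forward elimination and back-substitution give σ_0 = 0, σ_1 = -195/137, σ_2 = -42/137, σ_3 = 177/137, σ_4 = 0.
On [2, 5], p(t) = 3 - 641/274·(t - 2) - 21/137·(t - 2)² + 73/822·(t - 2)³.
With (t - 2) = 3/2: p(7/2) = -1215/2192.

-0.5543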